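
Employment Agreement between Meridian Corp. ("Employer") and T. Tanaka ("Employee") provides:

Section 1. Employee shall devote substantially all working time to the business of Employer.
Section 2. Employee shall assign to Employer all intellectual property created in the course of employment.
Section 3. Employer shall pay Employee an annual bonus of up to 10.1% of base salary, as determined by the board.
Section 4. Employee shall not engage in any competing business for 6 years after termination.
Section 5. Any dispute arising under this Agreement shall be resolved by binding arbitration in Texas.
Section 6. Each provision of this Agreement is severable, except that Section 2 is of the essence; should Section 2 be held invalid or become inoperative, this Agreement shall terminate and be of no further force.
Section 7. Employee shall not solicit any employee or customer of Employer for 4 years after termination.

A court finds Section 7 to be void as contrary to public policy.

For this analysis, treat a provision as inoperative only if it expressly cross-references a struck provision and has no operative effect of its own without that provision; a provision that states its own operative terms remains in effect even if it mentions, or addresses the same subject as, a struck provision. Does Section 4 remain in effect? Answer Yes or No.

Yes

Section 7 is struck. Nothing else in the Agreement is defined by reference to Section 7. Section 6 makes Section 2 an essential term, but Section 2 is unaffected, so the severability proviso in Section 6 preserves the remaining provisions. That leaves Section 1, Section 2, Section 3, Section 4, Section 5, and Section 6 in effect. Section 4 is among the surviving provisions, so the answer is yes.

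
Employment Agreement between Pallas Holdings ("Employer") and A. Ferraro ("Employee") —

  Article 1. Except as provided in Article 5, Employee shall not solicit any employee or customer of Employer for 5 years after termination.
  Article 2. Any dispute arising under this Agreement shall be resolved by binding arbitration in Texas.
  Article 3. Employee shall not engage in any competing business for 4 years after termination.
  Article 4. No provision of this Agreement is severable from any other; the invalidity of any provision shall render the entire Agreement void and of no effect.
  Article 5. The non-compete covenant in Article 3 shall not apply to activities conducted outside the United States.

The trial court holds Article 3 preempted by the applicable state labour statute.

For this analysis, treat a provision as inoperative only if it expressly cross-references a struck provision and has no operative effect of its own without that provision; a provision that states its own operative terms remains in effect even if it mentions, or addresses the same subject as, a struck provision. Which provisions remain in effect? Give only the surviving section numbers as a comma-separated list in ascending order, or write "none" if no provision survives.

Article 3 is struck. Article 5 has no operative effect of its own apart from Article 3 and is therefore inoperative. Article 4 provides that the Agreement is not severable, so the invalidity of any one provision voids the entire Agreement. No provision of the Agreement survives.

none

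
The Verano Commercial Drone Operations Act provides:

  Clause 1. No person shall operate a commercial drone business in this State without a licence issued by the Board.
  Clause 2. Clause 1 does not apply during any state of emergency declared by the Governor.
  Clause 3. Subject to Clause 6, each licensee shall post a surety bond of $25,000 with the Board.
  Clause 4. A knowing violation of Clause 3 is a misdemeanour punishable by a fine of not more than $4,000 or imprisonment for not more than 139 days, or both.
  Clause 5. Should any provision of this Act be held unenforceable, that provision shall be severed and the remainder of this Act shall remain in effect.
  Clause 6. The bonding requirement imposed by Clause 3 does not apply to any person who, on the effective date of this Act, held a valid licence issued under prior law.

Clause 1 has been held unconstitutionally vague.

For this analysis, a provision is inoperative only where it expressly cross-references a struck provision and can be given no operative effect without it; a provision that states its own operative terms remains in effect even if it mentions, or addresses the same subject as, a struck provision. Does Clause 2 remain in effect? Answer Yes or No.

Clause 1 is struck. The only function of Clause 2 is the emergency suspension of Clause 1, so it cannot stand once Clause 1 is removed. Under the severability clause in Clause 5, the remaining provisions continue in force. That leaves Clause 3, Clause 4, Clause 5, and Clause 6 in effect. Clause 2 is among the inoperative provisions, so the answer is no.

No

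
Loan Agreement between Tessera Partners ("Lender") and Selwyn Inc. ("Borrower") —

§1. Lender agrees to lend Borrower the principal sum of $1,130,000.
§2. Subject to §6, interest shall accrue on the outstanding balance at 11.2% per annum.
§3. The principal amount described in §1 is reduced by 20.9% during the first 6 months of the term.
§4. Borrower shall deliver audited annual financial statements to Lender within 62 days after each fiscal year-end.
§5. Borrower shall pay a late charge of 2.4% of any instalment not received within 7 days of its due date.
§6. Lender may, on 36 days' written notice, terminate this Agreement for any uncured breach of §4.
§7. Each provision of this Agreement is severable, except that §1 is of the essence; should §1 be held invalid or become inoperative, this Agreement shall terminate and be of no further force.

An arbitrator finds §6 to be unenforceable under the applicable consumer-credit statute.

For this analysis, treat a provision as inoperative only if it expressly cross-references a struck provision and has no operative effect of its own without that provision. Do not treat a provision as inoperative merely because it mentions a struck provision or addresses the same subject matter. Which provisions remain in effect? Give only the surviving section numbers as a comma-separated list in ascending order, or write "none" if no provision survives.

§6 is struck. Although §2 refers to §6, its operative terms do not depend on §6, so it remains in effect. No other provision's operative terms depend on §6. §7 makes §1 an essential term, but §1 is unaffected, so the severability proviso in §7 preserves the remaining provisions. That leaves §1, §2, §3, §4, §5, and §7 in effect.

1, 2, 3, 4, 5, 7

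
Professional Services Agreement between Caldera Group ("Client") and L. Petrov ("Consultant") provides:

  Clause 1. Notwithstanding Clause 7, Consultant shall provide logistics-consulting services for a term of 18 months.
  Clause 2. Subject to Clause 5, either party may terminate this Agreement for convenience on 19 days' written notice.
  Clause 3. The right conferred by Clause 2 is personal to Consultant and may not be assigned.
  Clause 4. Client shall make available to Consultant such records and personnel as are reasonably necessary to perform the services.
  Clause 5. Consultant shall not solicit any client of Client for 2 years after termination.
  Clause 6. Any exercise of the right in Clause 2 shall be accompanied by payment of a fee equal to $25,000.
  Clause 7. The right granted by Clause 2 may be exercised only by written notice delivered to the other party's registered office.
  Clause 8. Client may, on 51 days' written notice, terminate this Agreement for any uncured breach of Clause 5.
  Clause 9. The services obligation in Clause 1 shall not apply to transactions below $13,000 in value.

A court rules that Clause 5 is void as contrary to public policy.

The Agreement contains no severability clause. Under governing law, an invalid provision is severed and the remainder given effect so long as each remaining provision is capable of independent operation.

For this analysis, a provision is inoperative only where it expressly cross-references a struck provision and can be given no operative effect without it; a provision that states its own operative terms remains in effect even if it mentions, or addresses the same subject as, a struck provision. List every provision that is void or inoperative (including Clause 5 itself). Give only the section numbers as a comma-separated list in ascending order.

Clause 5 is struck. The only function of Clause 8 is the termination right for breach of Clause 5, so it cannot stand once Clause 5 is removed. Although Clause 2 refers to Clause 5, its operative terms do not depend on Clause 5, so it remains in effect. With no severability clause, the stated default rule severs what cannot stand and enforces each remaining provision that can operate on its own. Clause 1, Clause 2, Clause 3, Clause 4, Clause 6, Clause 7, and Clause 9 remain in effect.

5, 8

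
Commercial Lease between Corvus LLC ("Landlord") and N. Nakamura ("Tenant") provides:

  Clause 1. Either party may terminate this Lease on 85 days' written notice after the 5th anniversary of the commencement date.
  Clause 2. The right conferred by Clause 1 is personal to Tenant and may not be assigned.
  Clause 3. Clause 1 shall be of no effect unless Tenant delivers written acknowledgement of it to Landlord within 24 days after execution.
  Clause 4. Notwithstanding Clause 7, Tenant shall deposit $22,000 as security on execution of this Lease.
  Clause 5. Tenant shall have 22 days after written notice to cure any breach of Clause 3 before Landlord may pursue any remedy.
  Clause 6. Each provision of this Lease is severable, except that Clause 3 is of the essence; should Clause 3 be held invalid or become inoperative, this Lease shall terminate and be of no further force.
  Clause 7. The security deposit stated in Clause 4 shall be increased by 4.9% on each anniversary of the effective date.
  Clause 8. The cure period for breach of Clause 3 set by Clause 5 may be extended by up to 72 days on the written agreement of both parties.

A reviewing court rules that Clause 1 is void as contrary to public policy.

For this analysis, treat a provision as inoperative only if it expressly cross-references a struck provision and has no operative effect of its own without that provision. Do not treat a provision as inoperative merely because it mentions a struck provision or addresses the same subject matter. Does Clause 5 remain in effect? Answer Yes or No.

Clause 1 is struck. Clause 2 operates only by reference to Clause 1, so it falls with Clause 1. The only function of Clause 3 is the acknowledgement condition for Clause 1, so it cannot stand once Clause 1 is removed. Clause 5 has no operative effect of its own apart from Clause 3 and is therefore inoperative. Clause 8 has no operative effect of its own apart from Clause 5 and is therefore inoperative. Clause 6 makes Clause 3 an essential term, and Clause 3 has been rendered inoperative by the cascade; under Clause 6, the entire Lease is therefore void. No provision of the Lease survives. Clause 5 is among the inoperative provisions, so the answer is no.

No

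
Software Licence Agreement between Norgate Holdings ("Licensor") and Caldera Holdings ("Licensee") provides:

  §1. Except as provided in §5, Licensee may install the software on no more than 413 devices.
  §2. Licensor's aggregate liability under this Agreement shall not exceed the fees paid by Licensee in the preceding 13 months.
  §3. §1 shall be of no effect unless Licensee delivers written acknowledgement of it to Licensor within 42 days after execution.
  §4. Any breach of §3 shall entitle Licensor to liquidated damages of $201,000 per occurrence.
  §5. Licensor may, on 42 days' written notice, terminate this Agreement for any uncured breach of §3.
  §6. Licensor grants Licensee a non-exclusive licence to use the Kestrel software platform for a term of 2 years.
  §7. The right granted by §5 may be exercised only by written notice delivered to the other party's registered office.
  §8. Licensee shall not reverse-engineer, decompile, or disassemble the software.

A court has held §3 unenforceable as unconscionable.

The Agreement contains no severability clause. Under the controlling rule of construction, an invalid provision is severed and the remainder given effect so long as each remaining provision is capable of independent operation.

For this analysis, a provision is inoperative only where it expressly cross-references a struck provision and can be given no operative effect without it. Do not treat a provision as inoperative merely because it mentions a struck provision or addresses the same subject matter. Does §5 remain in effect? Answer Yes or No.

§3 is struck. §4 has no operative effect of its own apart from §3 and is therefore inoperative. §5 has no operative effect of its own apart from §3 and is therefore inoperative. The only function of §7 is the notice requirement for §5, so it cannot stand once §5 is removed. Although §1 refers to §5, its operative terms do not depend on §5, so it remains in effect. Under the stated default rule, only provisions that cannot operate independently fall away; the rest are enforced. That leaves §1, §2, §6, and §8 in effect. §5 is among the inoperative provisions, so the answer is no.

No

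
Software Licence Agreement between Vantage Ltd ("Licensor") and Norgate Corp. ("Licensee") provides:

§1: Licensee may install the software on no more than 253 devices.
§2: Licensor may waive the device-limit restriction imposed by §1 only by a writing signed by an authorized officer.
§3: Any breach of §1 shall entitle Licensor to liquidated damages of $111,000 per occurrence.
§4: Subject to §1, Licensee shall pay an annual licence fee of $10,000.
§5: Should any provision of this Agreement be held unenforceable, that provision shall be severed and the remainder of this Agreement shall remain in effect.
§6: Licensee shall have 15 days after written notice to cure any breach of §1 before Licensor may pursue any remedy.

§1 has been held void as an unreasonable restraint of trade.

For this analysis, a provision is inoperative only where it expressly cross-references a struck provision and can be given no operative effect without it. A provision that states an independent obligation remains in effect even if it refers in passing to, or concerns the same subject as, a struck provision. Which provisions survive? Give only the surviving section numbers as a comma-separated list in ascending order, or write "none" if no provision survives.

4, 5

§1 is struck. The only function of §2 is the waiver condition for §1, so it cannot stand once §1 is removed. §3 operates only by reference to §1, so it falls with §1. The only function of §6 is the cure period for breach of §1, so it cannot stand once §1 is removed. Although §4 refers to §1, its operative terms do not depend on §1, so it remains in effect. Under the severability clause in §5, the remaining provisions continue in force. §4 and §5 remain in effect.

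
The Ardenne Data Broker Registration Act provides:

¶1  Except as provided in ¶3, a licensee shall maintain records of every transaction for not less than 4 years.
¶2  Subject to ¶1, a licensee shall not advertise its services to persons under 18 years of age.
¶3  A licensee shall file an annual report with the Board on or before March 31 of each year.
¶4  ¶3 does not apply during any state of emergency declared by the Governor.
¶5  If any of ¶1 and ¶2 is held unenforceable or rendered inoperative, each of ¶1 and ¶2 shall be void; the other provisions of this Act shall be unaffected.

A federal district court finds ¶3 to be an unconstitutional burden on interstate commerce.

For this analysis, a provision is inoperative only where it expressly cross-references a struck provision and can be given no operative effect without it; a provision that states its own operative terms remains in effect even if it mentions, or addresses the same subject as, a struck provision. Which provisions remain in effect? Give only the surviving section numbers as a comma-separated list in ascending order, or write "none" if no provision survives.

¶3 is struck. ¶4 has no operative effect of its own apart from ¶3 and is therefore inoperative. Although ¶1 refers to ¶3, its operative terms do not depend on ¶3, so it remains in effect. ¶5 ties ¶1 and ¶2 together, but none of those is affected here; the remaining provisions continue in force under ¶5. The provisions still in force are ¶1, ¶2, and ¶5.

1, 2, 5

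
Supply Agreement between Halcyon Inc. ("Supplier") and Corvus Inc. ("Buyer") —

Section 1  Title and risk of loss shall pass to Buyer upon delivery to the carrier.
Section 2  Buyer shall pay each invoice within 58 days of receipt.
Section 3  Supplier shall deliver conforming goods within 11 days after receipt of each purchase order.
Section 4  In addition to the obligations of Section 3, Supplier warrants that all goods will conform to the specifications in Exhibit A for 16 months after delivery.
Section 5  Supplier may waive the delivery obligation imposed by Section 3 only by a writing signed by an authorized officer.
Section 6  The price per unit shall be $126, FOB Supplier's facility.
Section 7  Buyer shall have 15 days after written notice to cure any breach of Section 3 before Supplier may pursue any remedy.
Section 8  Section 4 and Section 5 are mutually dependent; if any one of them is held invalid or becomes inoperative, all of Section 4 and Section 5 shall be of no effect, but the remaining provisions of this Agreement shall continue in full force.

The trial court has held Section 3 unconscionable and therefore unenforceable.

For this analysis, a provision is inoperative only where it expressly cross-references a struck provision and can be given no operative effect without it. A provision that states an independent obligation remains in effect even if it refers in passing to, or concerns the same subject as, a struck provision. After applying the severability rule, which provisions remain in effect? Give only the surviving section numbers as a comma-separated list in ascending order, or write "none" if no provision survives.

1, 2, 6, 8

Section 3 is struck. Section 5 operates only by reference to Section 3, so it falls with Section 3. Section 7 operates only by reference to Section 3, so it falls with Section 3. Section 8 declares Section 4 and Section 5 mutually dependent; since one of them has fallen, all of them are of no effect. That brings down Section 4 as well. The remainder continues in force under Section 8. The provisions still in force are Section 1, Section 2, Section 6, and Section 8.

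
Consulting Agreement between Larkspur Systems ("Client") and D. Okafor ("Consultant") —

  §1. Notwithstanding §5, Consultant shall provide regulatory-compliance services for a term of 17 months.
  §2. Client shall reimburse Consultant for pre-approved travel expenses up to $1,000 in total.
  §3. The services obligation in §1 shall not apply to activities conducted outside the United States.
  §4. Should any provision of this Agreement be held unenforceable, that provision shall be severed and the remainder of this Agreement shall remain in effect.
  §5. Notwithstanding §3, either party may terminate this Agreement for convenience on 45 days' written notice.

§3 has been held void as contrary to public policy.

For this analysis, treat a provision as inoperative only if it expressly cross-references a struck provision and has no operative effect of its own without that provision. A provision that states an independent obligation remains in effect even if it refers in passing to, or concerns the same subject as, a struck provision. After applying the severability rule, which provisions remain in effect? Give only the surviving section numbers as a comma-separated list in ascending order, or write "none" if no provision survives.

1, 2, 4, 5

§3 is struck. §5 mentions §3 but its own obligation stands independently of §3, so §5 is not affected. Nothing else in the Agreement is defined by reference to §3. Under the severability clause in §4, the remaining provisions continue in force. That leaves §1, §2, §4, and §5 in effect.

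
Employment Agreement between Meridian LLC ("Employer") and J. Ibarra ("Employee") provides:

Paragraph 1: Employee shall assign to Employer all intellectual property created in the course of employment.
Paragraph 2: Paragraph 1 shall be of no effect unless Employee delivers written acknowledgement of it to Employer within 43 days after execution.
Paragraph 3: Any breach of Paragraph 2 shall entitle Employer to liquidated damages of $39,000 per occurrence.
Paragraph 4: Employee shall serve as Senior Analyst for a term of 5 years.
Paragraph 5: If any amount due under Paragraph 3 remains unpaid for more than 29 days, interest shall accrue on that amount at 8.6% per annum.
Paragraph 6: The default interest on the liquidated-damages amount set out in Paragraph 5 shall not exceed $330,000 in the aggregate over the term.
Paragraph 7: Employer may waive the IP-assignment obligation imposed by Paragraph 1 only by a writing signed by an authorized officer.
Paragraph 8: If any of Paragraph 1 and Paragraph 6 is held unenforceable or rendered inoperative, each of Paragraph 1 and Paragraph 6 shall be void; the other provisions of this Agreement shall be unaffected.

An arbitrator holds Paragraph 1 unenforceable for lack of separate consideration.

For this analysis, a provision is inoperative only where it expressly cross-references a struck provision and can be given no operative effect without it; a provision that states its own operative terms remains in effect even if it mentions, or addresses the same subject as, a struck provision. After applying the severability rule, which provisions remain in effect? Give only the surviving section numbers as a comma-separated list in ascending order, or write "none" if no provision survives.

4, 8

Paragraph 1 is struck. Paragraph 2 merely fixes the acknowledgement condition for Paragraph 1; with Paragraph 1 gone it has nothing to operate on and falls away. Paragraph 7 has no operative effect of its own apart from Paragraph 1 and is therefore inoperative. Paragraph 3 has no operative effect of its own apart from Paragraph 2 and is therefore inoperative. Paragraph 5 operates only by reference to Paragraph 3, so it falls with Paragraph 3. The whole of Paragraph 6 is the aggregate cap on the default interest on the liquidated-damages amount, defined by reference to Paragraph 5, so Paragraph 6 cannot stand once Paragraph 5 is removed. Paragraph 8 declares Paragraph 1 and Paragraph 6 mutually dependent; since one of them has fallen, all of them are of no effect. The remainder continues in force under Paragraph 8. Paragraph 4 and Paragraph 8 remain in effect.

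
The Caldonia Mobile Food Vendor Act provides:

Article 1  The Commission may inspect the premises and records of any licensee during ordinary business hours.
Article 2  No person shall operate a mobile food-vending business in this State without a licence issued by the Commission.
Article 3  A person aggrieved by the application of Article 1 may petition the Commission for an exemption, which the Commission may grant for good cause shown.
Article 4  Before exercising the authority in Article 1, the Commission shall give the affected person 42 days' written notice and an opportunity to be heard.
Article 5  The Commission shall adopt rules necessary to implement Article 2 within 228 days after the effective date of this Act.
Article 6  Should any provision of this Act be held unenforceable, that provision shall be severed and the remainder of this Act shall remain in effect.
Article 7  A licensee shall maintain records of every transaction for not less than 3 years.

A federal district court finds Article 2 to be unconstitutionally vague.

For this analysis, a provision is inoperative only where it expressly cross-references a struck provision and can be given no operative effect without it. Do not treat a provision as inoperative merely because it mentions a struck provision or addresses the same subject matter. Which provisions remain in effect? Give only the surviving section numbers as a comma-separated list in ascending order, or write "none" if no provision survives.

1, 3, 4, 6, 7

Article 2 is struck. Article 5 has no operative effect of its own apart from Article 2 and is therefore inoperative. Article 6 is a severability clause and preserves every provision that can still be given independent effect. Article 1, Article 3, Article 4, Article 6, and Article 7 remain in effect.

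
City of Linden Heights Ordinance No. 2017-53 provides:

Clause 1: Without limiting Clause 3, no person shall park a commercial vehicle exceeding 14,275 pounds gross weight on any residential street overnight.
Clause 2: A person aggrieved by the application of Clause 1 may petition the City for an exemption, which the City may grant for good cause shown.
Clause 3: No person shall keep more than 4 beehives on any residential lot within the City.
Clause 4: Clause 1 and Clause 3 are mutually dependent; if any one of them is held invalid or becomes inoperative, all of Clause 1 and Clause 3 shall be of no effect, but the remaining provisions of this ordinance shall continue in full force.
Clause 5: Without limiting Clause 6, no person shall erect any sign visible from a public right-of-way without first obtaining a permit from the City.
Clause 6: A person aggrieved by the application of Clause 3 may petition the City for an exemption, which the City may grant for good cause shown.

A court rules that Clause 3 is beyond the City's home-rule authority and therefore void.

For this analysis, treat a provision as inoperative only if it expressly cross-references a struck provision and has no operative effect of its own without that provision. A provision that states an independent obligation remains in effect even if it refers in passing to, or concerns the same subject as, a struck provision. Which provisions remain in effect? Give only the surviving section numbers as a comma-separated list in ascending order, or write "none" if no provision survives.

4, 5

Clause 3 is struck. Clause 6 operates only by reference to Clause 3, so it falls with Clause 3. Although Clause 5 refers to Clause 6, its operative terms do not depend on Clause 6, so it remains in effect. Clause 4 declares Clause 1 and Clause 3 mutually dependent; since one of them has fallen, all of them are of no effect. That brings down Clause 1 as well. Clause 2 in turn depends solely on a provision now struck and likewise falls. The remainder continues in force under Clause 4. Clause 4 and Clause 5 remain in effect.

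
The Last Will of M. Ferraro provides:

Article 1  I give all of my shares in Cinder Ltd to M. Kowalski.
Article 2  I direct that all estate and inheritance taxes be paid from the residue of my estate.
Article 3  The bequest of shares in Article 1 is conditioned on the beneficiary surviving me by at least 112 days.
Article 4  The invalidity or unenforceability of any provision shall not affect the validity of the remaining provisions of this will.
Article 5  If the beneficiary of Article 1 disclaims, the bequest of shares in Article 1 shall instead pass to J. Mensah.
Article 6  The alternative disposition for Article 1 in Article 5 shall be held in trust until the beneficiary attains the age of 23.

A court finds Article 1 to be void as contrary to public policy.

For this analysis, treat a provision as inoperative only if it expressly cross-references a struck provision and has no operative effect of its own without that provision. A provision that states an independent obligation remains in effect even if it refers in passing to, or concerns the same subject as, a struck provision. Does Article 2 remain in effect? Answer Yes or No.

Yes

Article 1 is struck. The only function of Article 3 is the survivorship condition on Article 1, so it cannot stand once Article 1 is removed. Article 5 operates only by reference to Article 1, so it falls with Article 1. Article 6 operates only by reference to Article 5, so it falls with Article 5. Article 4 is a severability clause and preserves every provision that can still be given independent effect. Article 2 and Article 4 remain in effect. Article 2 is among the surviving provisions, so the answer is yes.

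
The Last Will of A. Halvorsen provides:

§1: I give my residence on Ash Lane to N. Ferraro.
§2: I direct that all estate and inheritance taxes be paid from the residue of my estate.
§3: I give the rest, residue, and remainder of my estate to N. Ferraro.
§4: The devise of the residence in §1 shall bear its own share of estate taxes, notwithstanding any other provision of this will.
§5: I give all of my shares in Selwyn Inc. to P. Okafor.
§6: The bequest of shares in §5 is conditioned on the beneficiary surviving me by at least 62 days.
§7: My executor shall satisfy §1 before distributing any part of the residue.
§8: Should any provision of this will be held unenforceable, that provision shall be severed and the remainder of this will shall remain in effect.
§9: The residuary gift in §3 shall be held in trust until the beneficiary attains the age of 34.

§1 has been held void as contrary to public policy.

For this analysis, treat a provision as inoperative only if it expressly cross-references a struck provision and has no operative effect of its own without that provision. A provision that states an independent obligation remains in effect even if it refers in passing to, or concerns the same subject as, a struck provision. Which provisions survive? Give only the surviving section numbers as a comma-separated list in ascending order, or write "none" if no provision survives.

§1 is struck. §4 merely fixes the tax charge on §1; with §1 gone it has nothing to operate on and falls away. §7 merely fixes the priority direction for §1; with §1 gone it has nothing to operate on and falls away. §8 is a severability clause and preserves every provision that can still be given independent effect. §2, §3, §5, §6, §8, and §9 remain in effect.

2, 3, 5, 6, 8, 9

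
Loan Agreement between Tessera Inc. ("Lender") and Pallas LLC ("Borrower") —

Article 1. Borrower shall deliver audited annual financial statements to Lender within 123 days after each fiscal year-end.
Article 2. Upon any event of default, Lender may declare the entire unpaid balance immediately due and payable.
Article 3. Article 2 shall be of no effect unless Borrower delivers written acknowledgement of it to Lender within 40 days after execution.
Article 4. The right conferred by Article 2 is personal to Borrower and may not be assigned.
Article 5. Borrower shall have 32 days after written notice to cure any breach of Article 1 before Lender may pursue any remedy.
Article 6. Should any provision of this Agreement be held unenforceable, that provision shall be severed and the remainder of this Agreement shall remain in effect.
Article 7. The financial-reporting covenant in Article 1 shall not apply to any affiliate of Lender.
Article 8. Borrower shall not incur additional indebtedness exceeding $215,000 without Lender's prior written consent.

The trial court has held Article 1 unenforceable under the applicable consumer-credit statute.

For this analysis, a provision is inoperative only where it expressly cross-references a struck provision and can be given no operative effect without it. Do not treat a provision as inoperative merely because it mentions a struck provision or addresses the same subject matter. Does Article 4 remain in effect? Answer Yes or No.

Article 1 is struck. The only function of Article 5 is the cure period for breach of Article 1, so it cannot stand once Article 1 is removed. Article 7 does nothing except set the carve-out from the financial-reporting covenant by reference to Article 1; with Article 1 gone it has no independent effect and is inoperative. Article 6 is a severability clause and preserves every provision that can still be given independent effect. The provisions still in force are Article 2, Article 3, Article 4, Article 6, and Article 8. Article 4 is among the surviving provisions, so the answer is yes.

Yes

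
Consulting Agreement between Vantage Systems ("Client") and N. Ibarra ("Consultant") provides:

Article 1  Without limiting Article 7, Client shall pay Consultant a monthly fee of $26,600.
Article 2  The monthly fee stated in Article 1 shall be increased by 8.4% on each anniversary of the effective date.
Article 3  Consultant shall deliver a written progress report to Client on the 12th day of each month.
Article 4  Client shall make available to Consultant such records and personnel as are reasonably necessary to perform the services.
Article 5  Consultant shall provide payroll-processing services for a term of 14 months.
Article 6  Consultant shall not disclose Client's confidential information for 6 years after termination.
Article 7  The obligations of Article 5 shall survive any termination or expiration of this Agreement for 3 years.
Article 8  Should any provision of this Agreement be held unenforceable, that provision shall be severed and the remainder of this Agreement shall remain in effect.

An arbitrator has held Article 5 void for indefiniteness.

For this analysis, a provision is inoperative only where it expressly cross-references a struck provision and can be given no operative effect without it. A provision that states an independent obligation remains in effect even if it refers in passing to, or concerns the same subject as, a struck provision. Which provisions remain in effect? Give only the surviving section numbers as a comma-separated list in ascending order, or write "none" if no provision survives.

1, 2, 3, 4, 6, 8

Article 5 is struck. Article 7 has no operative effect of its own apart from Article 5 and is therefore inoperative. Although Article 1 refers to Article 7, its operative terms do not depend on Article 7, so it remains in effect. Article 8 is a severability clause and preserves every provision that can still be given independent effect. That leaves Article 1, Article 2, Article 3, Article 4, Article 6, and Article 8 in effect.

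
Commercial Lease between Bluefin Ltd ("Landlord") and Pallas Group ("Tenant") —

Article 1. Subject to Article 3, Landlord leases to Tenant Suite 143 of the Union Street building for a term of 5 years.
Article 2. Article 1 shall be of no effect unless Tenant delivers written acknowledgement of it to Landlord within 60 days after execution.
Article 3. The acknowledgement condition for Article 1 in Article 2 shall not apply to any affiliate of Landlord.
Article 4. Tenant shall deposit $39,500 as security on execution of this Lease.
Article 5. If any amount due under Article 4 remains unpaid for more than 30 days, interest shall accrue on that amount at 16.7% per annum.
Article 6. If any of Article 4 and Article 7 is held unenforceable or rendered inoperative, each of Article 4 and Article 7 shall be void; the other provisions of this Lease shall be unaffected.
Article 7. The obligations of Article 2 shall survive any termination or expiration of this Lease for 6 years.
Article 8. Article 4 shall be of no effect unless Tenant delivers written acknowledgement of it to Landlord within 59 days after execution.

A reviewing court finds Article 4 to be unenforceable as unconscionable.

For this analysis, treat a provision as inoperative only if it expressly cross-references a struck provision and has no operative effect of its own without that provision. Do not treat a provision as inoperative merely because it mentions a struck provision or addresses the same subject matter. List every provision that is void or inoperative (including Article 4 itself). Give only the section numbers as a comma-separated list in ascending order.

4, 5, 7, 8

Article 4 is struck. Article 5 operates only by reference to Article 4, so it falls with Article 4. Article 8 merely fixes the acknowledgement condition for Article 4; with Article 4 gone it has nothing to operate on and falls away. Article 6 declares Article 4 and Article 7 mutually dependent; since one of them has fallen, all of them are of no effect. That brings down Article 7 as well. The remainder continues in force under Article 6. Article 1, Article 2, Article 3, and Article 6 remain in effect.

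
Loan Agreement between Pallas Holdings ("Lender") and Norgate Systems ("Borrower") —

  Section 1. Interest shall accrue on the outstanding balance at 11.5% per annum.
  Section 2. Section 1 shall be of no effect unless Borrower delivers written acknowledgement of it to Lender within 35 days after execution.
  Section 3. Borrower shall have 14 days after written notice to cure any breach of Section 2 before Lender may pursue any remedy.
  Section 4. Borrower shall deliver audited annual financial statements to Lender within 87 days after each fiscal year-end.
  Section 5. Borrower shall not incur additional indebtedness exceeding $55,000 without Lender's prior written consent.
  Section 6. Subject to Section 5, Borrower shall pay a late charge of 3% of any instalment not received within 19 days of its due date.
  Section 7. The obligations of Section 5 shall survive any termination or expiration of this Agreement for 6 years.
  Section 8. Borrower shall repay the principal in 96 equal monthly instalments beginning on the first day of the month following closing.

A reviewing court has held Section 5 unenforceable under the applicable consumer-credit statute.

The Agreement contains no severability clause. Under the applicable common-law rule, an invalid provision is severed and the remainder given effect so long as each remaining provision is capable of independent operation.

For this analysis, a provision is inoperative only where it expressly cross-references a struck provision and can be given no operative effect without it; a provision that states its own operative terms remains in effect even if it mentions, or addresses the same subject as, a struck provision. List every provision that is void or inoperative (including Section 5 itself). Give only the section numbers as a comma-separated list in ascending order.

Section 5 is struck. Section 7 has no operative effect of its own apart from Section 5 and is therefore inoperative. Although Section 6 refers to Section 5, its operative terms do not depend on Section 5, so it remains in effect. Under the stated default rule, only provisions that cannot operate independently fall away; the rest are enforced. Section 1, Section 2, Section 3, Section 4, Section 6, and Section 8 remain in effect.

5, 7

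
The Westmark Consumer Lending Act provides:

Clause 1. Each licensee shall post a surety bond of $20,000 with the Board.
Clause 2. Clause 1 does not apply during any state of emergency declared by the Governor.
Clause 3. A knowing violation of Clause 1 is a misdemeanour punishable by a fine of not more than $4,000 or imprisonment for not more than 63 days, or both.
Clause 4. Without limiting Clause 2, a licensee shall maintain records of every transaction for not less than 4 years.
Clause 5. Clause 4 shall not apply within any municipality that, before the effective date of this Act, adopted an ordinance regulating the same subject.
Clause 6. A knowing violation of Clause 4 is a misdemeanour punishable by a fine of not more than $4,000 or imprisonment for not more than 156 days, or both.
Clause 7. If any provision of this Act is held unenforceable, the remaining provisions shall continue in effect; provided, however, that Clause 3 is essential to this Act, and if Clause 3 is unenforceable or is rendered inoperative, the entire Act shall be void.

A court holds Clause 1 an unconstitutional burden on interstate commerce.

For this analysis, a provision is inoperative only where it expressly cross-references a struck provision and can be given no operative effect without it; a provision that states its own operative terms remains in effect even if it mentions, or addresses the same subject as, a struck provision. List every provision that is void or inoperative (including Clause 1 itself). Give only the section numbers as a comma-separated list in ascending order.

1, 2, 3, 4, 5, 6, 7

Clause 1 is struck. Clause 2 has no operative effect of its own apart from Clause 1 and is therefore inoperative. Clause 3 has no operative effect of its own apart from Clause 1 and is therefore inoperative. Clause 7 makes Clause 3 an essential term, and Clause 3 has been rendered inoperative by the cascade; under Clause 7, the entire Act is therefore void. No provision of the Act survives.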